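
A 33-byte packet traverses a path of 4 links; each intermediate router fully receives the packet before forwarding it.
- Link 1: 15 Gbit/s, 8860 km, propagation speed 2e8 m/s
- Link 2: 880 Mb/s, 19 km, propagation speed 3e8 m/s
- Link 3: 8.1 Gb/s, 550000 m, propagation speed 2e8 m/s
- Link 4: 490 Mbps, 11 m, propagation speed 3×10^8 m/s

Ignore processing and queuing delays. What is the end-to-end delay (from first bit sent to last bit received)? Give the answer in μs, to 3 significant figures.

47100 μs

L = 33 × 8 = 264 bits.
Transmission delays (L/R per hop): 0.0176, 0.3, 0.0325926, 0.538776 μs; sum = 0.888968 μs.
Propagation delays (d/s per hop): 44300, 63.3333, 2750, 0.0366667 μs; sum = 47113.4 μs.
End-to-end = 47100 μs.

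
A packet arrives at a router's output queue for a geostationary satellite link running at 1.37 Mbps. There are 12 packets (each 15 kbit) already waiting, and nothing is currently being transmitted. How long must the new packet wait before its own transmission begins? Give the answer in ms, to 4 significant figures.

Each queued packet: L/R = 15000/1370000 = 10.9489 ms.
12 queued → 131.387 ms.
Queuing delay = 131.4 ms.

131.4 ms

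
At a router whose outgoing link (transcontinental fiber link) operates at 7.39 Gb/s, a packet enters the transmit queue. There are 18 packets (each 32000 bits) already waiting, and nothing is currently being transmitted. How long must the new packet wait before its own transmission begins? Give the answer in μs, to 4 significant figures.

77.94 μs

Each queued packet: L/R = 32000/7390000000 = 4.33018 μs.
18 queued → 77.9432 μs.
Queuing delay = 77.94 μs.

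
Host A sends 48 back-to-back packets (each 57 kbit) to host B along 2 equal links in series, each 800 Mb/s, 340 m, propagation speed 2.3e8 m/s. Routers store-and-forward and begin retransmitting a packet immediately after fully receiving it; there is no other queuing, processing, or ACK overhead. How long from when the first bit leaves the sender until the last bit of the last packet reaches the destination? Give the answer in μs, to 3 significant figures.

3490 μs

Per-hop transmission t_tx = L/R = 57000/800000000 = 71.25 μs.
Per-hop propagation t_prop = 340/2.3e+08 = 1.47826 μs.
Pipeline fill: first packet needs 2·t_tx to clear all hops; remaining 47 packets each add one t_tx.
Total = (2+48-1)·t_tx + 2·t_prop = 49·71.25 + 2·1.47826 = 3490 μs.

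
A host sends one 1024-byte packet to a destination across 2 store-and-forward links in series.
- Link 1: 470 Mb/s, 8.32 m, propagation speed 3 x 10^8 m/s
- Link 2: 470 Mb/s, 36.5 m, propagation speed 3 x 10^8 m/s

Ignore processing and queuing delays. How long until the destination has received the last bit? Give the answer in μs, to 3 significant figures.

L = 1024 × 8 = 8192 bits.
Transmission delay per hop = L/R = 8192/470000000 = 17.4298 μs; 2 hops → 34.8596 μs.
Propagation delays (d/s per hop): 0.0277333, 0.121667 μs; sum = 0.1494 μs.
End-to-end = 35.0 μs.

35.0 μs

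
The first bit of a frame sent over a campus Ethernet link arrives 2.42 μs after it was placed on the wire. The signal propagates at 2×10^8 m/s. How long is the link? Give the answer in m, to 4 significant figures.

d = s × t_prop = 200000000 × 2.42e-06 = 484.0 m.

484.0 m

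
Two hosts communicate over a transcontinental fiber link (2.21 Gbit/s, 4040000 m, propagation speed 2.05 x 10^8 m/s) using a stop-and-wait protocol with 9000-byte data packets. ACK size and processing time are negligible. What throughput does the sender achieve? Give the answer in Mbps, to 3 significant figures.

t_tx = L/R = 72000/2210000000 = 3.25792e-05 s.
t_prop = 4040000/2.05e+08 = 0.0197073 s; RTT = 0.0394146 s.
Cycle = t_tx + RTT = 0.0394472 s.
Throughput = L / cycle = 72000 / 0.0394472 = 1.83 Mbps.

1.83 Mbps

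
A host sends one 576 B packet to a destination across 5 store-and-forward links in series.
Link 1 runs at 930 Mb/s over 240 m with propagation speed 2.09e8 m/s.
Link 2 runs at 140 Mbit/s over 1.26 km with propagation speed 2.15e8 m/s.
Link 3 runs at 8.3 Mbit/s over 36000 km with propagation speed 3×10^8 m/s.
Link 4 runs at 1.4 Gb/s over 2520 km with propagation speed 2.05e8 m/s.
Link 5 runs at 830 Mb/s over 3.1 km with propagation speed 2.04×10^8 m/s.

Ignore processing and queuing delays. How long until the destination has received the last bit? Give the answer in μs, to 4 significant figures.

132900 μs

L = 576 × 8 = 4608 bits.
Transmission delays (L/R per hop): 4.95484, 32.9143, 555.181, 3.29143, 5.55181 μs; sum = 601.893 μs.
Propagation delays (d/s per hop): 1.14833, 5.86047, 120000, 12292.7, 15.1961 μs; sum = 132315 μs.
End-to-end = 132900 μs.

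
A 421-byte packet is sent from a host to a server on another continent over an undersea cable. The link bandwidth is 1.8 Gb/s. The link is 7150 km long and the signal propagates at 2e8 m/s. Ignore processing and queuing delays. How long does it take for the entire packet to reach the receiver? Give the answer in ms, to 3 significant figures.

L = 421 × 8 = 3368 bits.
Transmission delay = L/R = 3368 / 1800000000 = 0.00187111 ms.
Propagation delay = d/s = 7150000 m / 200000000 m/s = 35.75 ms.
Total = 35.8 ms.

35.8 ms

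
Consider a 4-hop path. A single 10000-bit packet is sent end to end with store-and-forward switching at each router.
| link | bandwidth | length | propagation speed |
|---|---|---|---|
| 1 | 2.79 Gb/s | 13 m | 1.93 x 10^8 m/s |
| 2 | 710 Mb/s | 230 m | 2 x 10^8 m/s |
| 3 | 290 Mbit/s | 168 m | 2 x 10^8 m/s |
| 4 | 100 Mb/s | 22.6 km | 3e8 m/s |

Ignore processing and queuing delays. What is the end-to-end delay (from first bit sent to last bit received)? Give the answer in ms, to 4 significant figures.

Transmission delays (L/R per hop): 0.00358423, 0.0140845, 0.0344828, 0.1 ms; sum = 0.152151 ms.
Propagation delays (d/s per hop): 6.73575e-05, 0.00115, 0.00084, 0.0753333 ms; sum = 0.0773907 ms.
End-to-end = 0.2295 ms.

0.2295 ms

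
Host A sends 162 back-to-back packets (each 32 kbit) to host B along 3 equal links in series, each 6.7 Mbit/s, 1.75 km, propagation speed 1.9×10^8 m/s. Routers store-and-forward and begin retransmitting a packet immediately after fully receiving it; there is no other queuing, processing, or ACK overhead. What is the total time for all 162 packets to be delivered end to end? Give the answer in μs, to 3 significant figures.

783000 μs

Per-hop transmission t_tx = L/R = 32000/6700000 = 4776.12 μs.
Per-hop propagation t_prop = 1750/190000000 = 9.21053 μs.
Pipeline fill: first packet needs 3·t_tx to clear all hops; remaining 161 packets each add one t_tx.
Total = (3+162-1)·t_tx + 3·t_prop = 164·4776.12 + 3·9.21053 = 783000 μs.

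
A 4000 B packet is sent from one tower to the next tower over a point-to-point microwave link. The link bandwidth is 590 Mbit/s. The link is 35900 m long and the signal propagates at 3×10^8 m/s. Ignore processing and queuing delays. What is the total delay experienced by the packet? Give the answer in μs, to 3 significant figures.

174 μs

L = 4000 × 8 = 32000 bits.
Transmission delay = L/R = 32000 / 590000000 = 54.2373 μs.
Propagation delay = d/s = 35900 m / 300000000 m/s = 119.667 μs.
Total = 174 μs.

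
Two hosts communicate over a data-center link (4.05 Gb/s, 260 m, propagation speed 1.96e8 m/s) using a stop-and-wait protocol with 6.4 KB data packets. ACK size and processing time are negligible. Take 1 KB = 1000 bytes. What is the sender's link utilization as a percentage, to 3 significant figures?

82.7 %

t_tx = L/R = 51200/4050000000 = 1.2642e-05 s.
t_prop = 260/196000000 = 1.32653e-06 s; RTT = 2.65306e-06 s.
Cycle = t_tx + RTT = 1.5295e-05 s.
Utilization = t_tx / cycle = 1.2642e-05/1.5295e-05 = 82.7 %.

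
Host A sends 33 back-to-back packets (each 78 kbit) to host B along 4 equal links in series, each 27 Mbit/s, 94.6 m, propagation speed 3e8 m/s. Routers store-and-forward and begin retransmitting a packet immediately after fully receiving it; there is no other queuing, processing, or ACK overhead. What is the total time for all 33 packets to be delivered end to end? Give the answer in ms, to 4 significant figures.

104.0 ms

Per-hop transmission t_tx = L/R = 78000/27000000 = 2.88889 ms.
Per-hop propagation t_prop = 94.6/300000000 = 0.000315333 ms.
Pipeline fill: first packet needs 4·t_tx to clear all hops; remaining 32 packets each add one t_tx.
Total = (4+33-1)·t_tx + 4·t_prop = 36·2.88889 + 4·0.000315333 = 104.0 ms.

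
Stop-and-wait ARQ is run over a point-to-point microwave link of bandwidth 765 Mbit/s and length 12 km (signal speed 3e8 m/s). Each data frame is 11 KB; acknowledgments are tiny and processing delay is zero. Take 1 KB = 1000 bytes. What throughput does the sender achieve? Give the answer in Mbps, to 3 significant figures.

t_tx = L/R = 88000/765000000 = 0.000115033 s.
t_prop = 12000/300000000 = 4e-05 s; RTT = 8e-05 s.
Cycle = t_tx + RTT = 0.000195033 s.
Throughput = L / cycle = 88000 / 0.000195033 = 451 Mbps.

451 Mbps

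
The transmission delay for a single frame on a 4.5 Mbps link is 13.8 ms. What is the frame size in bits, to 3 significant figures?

L = R × t_tx = 4500000 b/s × 0.0138 s = 62100 bits.

62100 bits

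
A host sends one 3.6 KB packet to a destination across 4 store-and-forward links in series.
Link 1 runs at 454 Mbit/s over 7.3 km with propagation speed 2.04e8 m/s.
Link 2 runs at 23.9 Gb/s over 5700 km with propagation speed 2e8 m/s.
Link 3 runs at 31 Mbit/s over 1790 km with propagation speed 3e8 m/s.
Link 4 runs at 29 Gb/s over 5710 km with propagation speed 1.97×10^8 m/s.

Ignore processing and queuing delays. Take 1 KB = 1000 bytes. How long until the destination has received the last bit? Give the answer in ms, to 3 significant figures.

L = 28800 bits.
Transmission delays (L/R per hop): 0.0634361, 0.00120502, 0.929032, 0.000993103 ms; sum = 0.994667 ms.
Propagation delays (d/s per hop): 0.0357843, 28.5, 5.96667, 28.9848 ms; sum = 63.4872 ms.
End-to-end = 64.5 ms.

64.5 ms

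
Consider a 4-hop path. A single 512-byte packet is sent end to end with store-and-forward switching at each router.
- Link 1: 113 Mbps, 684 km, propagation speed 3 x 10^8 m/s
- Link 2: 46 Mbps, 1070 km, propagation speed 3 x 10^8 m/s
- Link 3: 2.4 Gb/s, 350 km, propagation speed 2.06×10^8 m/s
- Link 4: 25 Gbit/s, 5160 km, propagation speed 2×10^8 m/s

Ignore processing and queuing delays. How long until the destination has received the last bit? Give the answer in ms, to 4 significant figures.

33.47 ms

L = 512 × 8 = 4096 bits.
Transmission delays (L/R per hop): 0.0362478, 0.0890435, 0.00170667, 0.00016384 ms; sum = 0.127162 ms.
Propagation delays (d/s per hop): 2.28, 3.56667, 1.69903, 25.8 ms; sum = 33.3457 ms.
End-to-end = 33.47 ms.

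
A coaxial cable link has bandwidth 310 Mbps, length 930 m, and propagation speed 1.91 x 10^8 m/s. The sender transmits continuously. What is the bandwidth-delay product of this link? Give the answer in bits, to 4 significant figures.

Propagation delay = 930 / 191000000 = 4.86911e-06 s.
BDP = R × t_prop = 310000000 × 4.86911e-06 = 1509.42 bits.

1509 bits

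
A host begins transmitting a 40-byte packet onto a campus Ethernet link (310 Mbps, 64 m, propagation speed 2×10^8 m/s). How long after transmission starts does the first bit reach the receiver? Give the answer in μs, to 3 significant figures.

0.320 μs

First bit experiences only propagation delay: d/s = 64/200000000 = 0.320 μs.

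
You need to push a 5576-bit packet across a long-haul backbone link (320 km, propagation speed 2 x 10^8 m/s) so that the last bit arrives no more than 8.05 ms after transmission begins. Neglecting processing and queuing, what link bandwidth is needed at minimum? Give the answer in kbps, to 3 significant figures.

864 kbps

Propagation delay = 320000 / 200000000 = 1.6 ms.
Transmission budget = 8.05 − 1.6 = 6.45 ms.
R ≥ L / t_tx = 5576 bits / 0.00645 s = 864 kbps.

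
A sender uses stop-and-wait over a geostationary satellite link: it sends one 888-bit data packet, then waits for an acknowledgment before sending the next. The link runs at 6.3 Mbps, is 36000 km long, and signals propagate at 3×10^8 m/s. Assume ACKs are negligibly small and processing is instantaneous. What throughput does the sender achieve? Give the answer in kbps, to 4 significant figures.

3.698 kbps

t_tx = L/R = 888/6300000 = 0.000140952 s.
t_prop = 36000000/300000000 = 0.12 s; RTT = 0.24 s.
Cycle = t_tx + RTT = 0.240141 s.
Throughput = L / cycle = 888 / 0.240141 = 3.698 kbps.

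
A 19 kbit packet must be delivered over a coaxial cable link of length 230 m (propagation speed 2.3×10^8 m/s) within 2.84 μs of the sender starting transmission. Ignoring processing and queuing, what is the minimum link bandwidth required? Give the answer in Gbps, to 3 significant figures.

10.3 Gbps

Propagation delay = 230 / 2.3e+08 = 1 μs.
Transmission budget = 2.84 − 1 = 1.84 μs.
R ≥ L / t_tx = 19000 bits / 1.84e-06 s = 10.3 Gbps.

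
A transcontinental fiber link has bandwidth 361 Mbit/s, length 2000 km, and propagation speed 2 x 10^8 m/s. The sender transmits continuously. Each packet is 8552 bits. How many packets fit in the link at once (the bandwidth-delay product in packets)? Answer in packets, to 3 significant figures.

Propagation delay = 2000000 / 200000000 = 0.01 s.
BDP = R × t_prop = 361000000 × 0.01 = 3610000 bits.
In packets of 8552 bits: 422 packets.

422 packets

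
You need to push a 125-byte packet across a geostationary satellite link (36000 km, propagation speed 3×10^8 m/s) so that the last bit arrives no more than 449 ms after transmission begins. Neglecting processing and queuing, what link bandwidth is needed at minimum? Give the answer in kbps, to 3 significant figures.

3.04 kbps

L = 1000 bits.
Propagation delay = 36000000 / 300000000 = 120 ms.
Transmission budget = 449 − 120 = 329 ms.
R ≥ L / t_tx = 1000 bits / 0.329 s = 3.04 kbps.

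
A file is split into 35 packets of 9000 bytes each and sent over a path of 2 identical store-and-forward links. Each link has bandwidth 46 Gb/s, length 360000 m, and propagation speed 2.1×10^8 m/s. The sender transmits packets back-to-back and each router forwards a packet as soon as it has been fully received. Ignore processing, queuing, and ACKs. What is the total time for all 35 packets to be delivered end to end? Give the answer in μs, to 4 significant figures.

3485 μs

Per-hop transmission t_tx = L/R = 72000/46000000000 = 1.56522 μs.
Per-hop propagation t_prop = 360000/210000000 = 1714.29 μs.
Pipeline fill: first packet needs 2·t_tx to clear all hops; remaining 34 packets each add one t_tx.
Total = (2+35-1)·t_tx + 2·t_prop = 36·1.56522 + 2·1714.29 = 3485 μs.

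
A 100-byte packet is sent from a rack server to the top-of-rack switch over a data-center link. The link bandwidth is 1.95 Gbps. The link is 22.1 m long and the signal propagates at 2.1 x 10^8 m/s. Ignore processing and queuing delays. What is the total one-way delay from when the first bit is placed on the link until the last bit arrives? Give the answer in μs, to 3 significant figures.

0.515 μs

L = 100 × 8 = 800 bits.
Transmission delay = L/R = 800 / 1950000000 = 0.410256 μs.
Propagation delay = d/s = 22.1 m / 210000000 m/s = 0.105238 μs.
Total = 0.515 μs.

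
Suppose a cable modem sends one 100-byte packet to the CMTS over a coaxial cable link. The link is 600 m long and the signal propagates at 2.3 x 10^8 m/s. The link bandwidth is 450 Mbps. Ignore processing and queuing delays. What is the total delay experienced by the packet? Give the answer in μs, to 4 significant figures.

4.386 μs

L = 100 × 8 = 800 bits.
Transmission delay = L/R = 800 / 450000000 = 1.77778 μs.
Propagation delay = d/s = 600 m / 2.3e+08 m/s = 2.6087 μs.
Total = 4.386 μs.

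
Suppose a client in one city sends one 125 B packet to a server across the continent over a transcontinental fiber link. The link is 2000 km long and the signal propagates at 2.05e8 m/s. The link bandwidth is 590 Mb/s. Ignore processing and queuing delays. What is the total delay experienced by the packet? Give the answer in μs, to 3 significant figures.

9760 μs

L = 125 × 8 = 1000 bits.
Transmission delay = L/R = 1000 / 590000000 = 1.69492 μs.
Propagation delay = d/s = 2000000 m / 2.05e+08 m/s = 9756.1 μs.
Total = 9760 μs.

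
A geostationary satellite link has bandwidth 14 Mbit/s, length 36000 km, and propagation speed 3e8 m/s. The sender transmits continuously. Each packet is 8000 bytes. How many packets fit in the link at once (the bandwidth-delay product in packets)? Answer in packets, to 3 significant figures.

26.3 packets

Propagation delay = 36000000 / 300000000 = 0.12 s.
BDP = R × t_prop = 14000000 × 0.12 = 1680000 bits.
In packets of 64000 bits: 26.3 packets.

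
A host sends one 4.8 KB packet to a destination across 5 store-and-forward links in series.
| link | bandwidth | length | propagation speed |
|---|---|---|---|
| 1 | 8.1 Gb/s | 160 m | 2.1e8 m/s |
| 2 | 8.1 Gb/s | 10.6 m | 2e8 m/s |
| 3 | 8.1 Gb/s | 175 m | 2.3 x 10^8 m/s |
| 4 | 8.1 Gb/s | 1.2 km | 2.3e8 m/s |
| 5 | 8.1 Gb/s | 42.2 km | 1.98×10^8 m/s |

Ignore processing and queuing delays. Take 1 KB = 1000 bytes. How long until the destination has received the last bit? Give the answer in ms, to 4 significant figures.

0.2436 ms

L = 38400 bits.
Transmission delay per hop = L/R = 38400/8100000000 = 0.00474074 ms; 5 hops → 0.0237037 ms.
Propagation delays (d/s per hop): 0.000761905, 5.3e-05, 0.00076087, 0.00521739, 0.213131 ms; sum = 0.219924 ms.
End-to-end = 0.2436 ms.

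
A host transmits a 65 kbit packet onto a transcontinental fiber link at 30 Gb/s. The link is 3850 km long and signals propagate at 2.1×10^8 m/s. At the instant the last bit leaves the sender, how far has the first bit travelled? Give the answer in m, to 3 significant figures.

t_tx = L/R = 65000/30000000000 = 2.16667e-06 s.
Distance = s × t_tx = 210000000 × 2.16667e-06 = 455 m.

455 m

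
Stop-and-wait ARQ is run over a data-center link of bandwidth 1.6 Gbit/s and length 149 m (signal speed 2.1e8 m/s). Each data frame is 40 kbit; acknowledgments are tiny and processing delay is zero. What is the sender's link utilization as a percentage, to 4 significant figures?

t_tx = L/R = 40000/1600000000 = 2.5e-05 s.
t_prop = 149/210000000 = 7.09524e-07 s; RTT = 1.41905e-06 s.
Cycle = t_tx + RTT = 2.6419e-05 s.
Utilization = t_tx / cycle = 2.5e-05/2.6419e-05 = 94.63 %.

94.63 %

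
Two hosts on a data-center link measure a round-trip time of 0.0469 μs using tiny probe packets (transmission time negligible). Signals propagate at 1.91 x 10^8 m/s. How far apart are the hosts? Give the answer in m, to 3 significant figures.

4.48 m

One-way propagation = RTT/2 = 0.02345 μs.
d = s × t = 191000000 × 2.345e-08 = 4.48 m.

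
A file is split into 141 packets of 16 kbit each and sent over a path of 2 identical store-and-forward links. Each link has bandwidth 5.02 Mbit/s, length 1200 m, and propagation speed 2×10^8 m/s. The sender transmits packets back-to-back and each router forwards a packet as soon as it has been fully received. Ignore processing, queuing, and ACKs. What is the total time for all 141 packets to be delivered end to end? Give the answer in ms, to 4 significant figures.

Per-hop transmission t_tx = L/R = 16000/5020000 = 3.18725 ms.
Per-hop propagation t_prop = 1200/200000000 = 0.006 ms.
Pipeline fill: first packet needs 2·t_tx to clear all hops; remaining 140 packets each add one t_tx.
Total = (2+141-1)·t_tx + 2·t_prop = 142·3.18725 + 2·0.006 = 452.6 ms.

452.6 ms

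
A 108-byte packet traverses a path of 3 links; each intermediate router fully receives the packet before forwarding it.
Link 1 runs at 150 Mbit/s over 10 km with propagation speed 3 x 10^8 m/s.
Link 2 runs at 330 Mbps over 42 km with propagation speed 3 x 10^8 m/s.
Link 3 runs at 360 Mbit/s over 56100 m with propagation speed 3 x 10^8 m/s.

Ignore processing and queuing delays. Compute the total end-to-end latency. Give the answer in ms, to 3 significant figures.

0.371 ms

L = 108 × 8 = 864 bits.
Transmission delays (L/R per hop): 0.00576, 0.00261818, 0.0024 ms; sum = 0.0107782 ms.
Propagation delays (d/s per hop): 0.0333333, 0.14, 0.187 ms; sum = 0.360333 ms.
End-to-end = 0.371 ms.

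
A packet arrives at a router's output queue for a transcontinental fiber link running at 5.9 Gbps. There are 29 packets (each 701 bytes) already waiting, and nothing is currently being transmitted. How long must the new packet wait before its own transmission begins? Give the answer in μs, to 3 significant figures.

Each queued packet: L/R = 5608/5900000000 = 0.950508 μs.
29 queued → 27.5647 μs.
Queuing delay = 27.6 μs.

27.6 μs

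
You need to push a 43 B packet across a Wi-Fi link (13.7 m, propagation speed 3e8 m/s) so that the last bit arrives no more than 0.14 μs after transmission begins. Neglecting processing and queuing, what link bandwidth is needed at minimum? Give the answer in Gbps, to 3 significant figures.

3.65 Gbps

L = 344 bits.
Propagation delay = 13.7 / 300000000 = 0.0456667 μs.
Transmission budget = 0.14 − 0.0456667 = 0.0943333 μs.
R ≥ L / t_tx = 344 bits / 9.43333e-08 s = 3.65 Gbps.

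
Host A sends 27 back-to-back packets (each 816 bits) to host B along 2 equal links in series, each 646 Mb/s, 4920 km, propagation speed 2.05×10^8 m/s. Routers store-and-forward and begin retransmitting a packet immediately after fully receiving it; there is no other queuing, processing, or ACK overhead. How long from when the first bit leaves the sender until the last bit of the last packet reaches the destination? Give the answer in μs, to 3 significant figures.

Per-hop transmission t_tx = L/R = 816/646000000 = 1.26316 μs.
Per-hop propagation t_prop = 4920000/2.05e+08 = 24000 μs.
Pipeline fill: first packet needs 2·t_tx to clear all hops; remaining 26 packets each add one t_tx.
Total = (2+27-1)·t_tx + 2·t_prop = 28·1.26316 + 2·24000 = 48000 μs.

48000 μs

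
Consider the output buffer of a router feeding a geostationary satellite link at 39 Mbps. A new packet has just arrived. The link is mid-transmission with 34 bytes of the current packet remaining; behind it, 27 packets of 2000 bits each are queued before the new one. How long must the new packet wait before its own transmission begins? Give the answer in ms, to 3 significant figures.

1.39 ms

Each queued packet: L/R = 2000/39000000 = 0.0512821 ms.
27 queued → 1.38462 ms.
Plus remaining 272 bits of current packet: 0.00697436 ms.
Queuing delay = 1.39 ms.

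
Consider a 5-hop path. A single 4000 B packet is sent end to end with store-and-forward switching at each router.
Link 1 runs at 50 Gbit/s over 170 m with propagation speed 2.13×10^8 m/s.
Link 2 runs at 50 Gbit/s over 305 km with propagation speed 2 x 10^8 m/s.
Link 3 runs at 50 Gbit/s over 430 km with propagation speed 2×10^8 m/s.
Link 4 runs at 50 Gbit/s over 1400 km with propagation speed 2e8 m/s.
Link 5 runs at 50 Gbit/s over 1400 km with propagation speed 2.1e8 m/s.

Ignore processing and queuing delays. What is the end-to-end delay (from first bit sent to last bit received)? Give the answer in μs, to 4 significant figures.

L = 4000 × 8 = 32000 bits.
Transmission delay per hop = L/R = 32000/50000000000 = 0.64 μs; 5 hops → 3.2 μs.
Propagation delays (d/s per hop): 0.798122, 1525, 2150, 7000, 6666.67 μs; sum = 17342.5 μs.
End-to-end = 17350 μs.

17350 μs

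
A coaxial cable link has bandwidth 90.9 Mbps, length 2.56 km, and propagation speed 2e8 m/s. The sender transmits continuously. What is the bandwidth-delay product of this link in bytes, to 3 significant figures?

Propagation delay = 2560 / 200000000 = 1.28e-05 s.
BDP = R × t_prop = 90900000 × 1.28e-05 = 1163.52 bits.
In bytes: 1163.52/8 = 145 bytes.

145 bytes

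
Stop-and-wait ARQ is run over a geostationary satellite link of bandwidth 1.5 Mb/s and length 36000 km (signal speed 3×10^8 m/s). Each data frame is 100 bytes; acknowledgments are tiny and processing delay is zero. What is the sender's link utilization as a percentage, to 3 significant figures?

t_tx = L/R = 800/1500000 = 0.000533333 s.
t_prop = 36000000/300000000 = 0.12 s; RTT = 0.24 s.
Cycle = t_tx + RTT = 0.240533 s.
Utilization = t_tx / cycle = 0.000533333/0.240533 = 0.222 %.

0.222 %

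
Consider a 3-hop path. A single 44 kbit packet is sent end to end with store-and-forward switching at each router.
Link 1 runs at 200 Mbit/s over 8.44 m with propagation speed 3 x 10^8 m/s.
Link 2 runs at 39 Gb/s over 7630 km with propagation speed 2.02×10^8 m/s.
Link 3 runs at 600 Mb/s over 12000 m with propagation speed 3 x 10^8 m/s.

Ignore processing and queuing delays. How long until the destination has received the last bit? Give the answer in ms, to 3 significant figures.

L = 44000 bits.
Transmission delays (L/R per hop): 0.22, 0.00112821, 0.0733333 ms; sum = 0.294462 ms.
Propagation delays (d/s per hop): 2.81333e-05, 37.7723, 0.04 ms; sum = 37.8123 ms.
End-to-end = 38.1 ms.

38.1 ms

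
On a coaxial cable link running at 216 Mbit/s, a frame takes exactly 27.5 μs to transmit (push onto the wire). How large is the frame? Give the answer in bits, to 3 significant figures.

L = R × t_tx = 216000000 b/s × 2.75e-05 s = 5940 bits.

5940 bits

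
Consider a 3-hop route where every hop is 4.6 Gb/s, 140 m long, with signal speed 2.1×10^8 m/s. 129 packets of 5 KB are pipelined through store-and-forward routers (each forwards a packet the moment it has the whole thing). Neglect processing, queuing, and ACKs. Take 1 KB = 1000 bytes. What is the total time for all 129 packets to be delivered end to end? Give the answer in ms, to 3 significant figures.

Per-hop transmission t_tx = L/R = 40000/4600000000 = 0.00869565 ms.
Per-hop propagation t_prop = 140/210000000 = 0.000666667 ms.
Pipeline fill: first packet needs 3·t_tx to clear all hops; remaining 128 packets each add one t_tx.
Total = (3+129-1)·t_tx + 3·t_prop = 131·0.00869565 + 3·0.000666667 = 1.14 ms.

1.14 ms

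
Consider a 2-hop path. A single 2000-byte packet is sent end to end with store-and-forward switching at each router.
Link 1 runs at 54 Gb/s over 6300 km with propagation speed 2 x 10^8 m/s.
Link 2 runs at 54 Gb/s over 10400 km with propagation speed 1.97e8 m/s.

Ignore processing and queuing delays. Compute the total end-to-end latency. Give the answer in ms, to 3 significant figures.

L = 2000 × 8 = 16000 bits.
Transmission delay per hop = L/R = 16000/54000000000 = 0.000296296 ms; 2 hops → 0.000592593 ms.
Propagation delays (d/s per hop): 31.5, 52.7919 ms; sum = 84.2919 ms.
End-to-end = 84.3 ms.

84.3 ms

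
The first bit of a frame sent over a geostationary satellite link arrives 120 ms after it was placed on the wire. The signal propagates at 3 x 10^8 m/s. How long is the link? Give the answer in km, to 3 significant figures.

36000 km

d = s × t_prop = 300000000 × 0.12 = 36000 km.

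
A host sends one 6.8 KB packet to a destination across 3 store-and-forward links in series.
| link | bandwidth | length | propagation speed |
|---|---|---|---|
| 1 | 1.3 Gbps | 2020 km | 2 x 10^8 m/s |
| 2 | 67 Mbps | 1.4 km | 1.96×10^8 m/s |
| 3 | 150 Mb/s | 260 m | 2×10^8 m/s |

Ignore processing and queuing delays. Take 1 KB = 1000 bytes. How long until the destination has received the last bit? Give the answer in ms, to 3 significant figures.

L = 54400 bits.
Transmission delays (L/R per hop): 0.0418462, 0.81194, 0.362667 ms; sum = 1.21645 ms.
Propagation delays (d/s per hop): 10.1, 0.00714286, 0.0013 ms; sum = 10.1084 ms.
End-to-end = 11.3 ms.

11.3 ms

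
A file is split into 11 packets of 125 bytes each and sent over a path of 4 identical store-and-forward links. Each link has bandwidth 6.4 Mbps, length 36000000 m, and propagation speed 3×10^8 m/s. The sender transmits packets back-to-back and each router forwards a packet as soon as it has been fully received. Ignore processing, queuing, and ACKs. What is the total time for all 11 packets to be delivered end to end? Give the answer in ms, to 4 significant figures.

Per-hop transmission t_tx = L/R = 1000/6400000 = 0.15625 ms.
Per-hop propagation t_prop = 36000000/300000000 = 120 ms.
Pipeline fill: first packet needs 4·t_tx to clear all hops; remaining 10 packets each add one t_tx.
Total = (4+11-1)·t_tx + 4·t_prop = 14·0.15625 + 4·120 = 482.2 ms.

482.2 ms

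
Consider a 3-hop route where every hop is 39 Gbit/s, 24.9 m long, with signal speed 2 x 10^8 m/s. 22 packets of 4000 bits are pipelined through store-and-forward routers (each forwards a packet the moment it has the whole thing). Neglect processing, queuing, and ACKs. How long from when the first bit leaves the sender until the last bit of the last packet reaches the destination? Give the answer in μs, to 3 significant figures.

Per-hop transmission t_tx = L/R = 4000/39000000000 = 0.102564 μs.
Per-hop propagation t_prop = 24.9/200000000 = 0.1245 μs.
Pipeline fill: first packet needs 3·t_tx to clear all hops; remaining 21 packets each add one t_tx.
Total = (3+22-1)·t_tx + 3·t_prop = 24·0.102564 + 3·0.1245 = 2.84 μs.

2.84 μs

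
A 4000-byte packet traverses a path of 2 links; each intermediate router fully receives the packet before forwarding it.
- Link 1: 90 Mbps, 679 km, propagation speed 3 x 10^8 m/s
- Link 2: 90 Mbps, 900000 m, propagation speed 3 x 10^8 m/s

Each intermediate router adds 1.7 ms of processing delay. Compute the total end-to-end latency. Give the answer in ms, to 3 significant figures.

7.67 ms

L = 4000 × 8 = 32000 bits.
Transmission delay per hop = L/R = 32000/90000000 = 0.355556 ms; 2 hops → 0.711111 ms.
Propagation delays (d/s per hop): 2.26333, 3 ms; sum = 5.26333 ms.
Processing at 1 router(s): 1 × 1.7 ms = 1.7 ms.
End-to-end = 7.67 ms.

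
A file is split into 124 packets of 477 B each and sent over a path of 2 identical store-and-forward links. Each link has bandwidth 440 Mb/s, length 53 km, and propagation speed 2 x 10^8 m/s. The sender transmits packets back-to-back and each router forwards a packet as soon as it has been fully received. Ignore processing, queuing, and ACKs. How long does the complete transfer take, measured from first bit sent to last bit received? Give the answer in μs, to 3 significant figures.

1610 μs

Per-hop transmission t_tx = L/R = 3816/440000000 = 8.67273 μs.
Per-hop propagation t_prop = 53000/200000000 = 265 μs.
Pipeline fill: first packet needs 2·t_tx to clear all hops; remaining 123 packets each add one t_tx.
Total = (2+124-1)·t_tx + 2·t_prop = 125·8.67273 + 2·265 = 1610 μs.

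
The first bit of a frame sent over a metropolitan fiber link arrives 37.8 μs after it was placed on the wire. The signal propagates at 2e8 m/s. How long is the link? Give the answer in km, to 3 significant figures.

7.56 km

d = s × t_prop = 200000000 × 3.78e-05 = 7.56 km.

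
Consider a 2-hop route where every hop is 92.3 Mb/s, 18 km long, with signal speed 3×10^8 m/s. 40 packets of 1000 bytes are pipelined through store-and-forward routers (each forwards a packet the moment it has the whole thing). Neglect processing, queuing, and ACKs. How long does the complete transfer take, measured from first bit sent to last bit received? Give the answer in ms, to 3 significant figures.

Per-hop transmission t_tx = L/R = 8000/92300000 = 0.0866739 ms.
Per-hop propagation t_prop = 18000/300000000 = 0.06 ms.
Pipeline fill: first packet needs 2·t_tx to clear all hops; remaining 39 packets each add one t_tx.
Total = (2+40-1)·t_tx + 2·t_prop = 41·0.0866739 + 2·0.06 = 3.67 ms.

3.67 ms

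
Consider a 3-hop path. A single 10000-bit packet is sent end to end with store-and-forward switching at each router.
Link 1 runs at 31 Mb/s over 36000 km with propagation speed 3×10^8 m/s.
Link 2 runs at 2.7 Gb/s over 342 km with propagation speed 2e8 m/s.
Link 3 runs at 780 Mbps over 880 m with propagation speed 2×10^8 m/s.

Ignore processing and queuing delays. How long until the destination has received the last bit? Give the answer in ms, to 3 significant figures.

122 ms

Transmission delays (L/R per hop): 0.322581, 0.0037037, 0.0128205 ms; sum = 0.339105 ms.
Propagation delays (d/s per hop): 120, 1.71, 0.0044 ms; sum = 121.714 ms.
End-to-end = 122 ms.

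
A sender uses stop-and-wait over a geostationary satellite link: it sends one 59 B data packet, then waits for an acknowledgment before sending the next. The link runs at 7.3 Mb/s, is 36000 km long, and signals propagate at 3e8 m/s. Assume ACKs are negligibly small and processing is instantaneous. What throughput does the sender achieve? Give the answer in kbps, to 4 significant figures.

1.966 kbps

t_tx = L/R = 472/7300000 = 6.46575e-05 s.
t_prop = 36000000/300000000 = 0.12 s; RTT = 0.24 s.
Cycle = t_tx + RTT = 0.240065 s.
Throughput = L / cycle = 472 / 0.240065 = 1.966 kbps.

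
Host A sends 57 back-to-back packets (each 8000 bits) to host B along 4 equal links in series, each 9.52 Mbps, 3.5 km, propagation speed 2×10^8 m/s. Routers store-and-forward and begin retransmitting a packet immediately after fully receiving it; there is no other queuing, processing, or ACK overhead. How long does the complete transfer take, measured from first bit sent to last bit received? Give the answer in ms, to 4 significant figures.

50.49 ms

Per-hop transmission t_tx = L/R = 8000/9520000 = 0.840336 ms.
Per-hop propagation t_prop = 3500/200000000 = 0.0175 ms.
Pipeline fill: first packet needs 4·t_tx to clear all hops; remaining 56 packets each add one t_tx.
Total = (4+57-1)·t_tx + 4·t_prop = 60·0.840336 + 4·0.0175 = 50.49 ms.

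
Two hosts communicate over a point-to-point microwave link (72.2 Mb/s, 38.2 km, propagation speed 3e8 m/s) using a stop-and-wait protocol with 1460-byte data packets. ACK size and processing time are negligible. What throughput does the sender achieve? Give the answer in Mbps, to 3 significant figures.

t_tx = L/R = 11680/72200000 = 0.000161773 s.
t_prop = 38200/300000000 = 0.000127333 s; RTT = 0.000254667 s.
Cycle = t_tx + RTT = 0.00041644 s.
Throughput = L / cycle = 11680 / 0.00041644 = 28.0 Mbps.

28.0 Mbps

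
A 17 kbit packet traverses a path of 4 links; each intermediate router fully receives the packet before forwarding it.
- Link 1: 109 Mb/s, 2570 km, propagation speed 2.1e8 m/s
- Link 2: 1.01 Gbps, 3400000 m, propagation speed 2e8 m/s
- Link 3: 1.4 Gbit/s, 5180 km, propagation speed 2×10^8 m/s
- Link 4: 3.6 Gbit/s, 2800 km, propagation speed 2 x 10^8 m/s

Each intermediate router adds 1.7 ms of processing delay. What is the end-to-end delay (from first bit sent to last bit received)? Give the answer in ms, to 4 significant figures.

74.43 ms

L = 17000 bits.
Transmission delays (L/R per hop): 0.155963, 0.0168317, 0.0121429, 0.00472222 ms; sum = 0.18966 ms.
Propagation delays (d/s per hop): 12.2381, 17, 25.9, 14 ms; sum = 69.1381 ms.
Processing at 3 router(s): 3 × 1.7 ms = 5.1 ms.
End-to-end = 74.43 ms.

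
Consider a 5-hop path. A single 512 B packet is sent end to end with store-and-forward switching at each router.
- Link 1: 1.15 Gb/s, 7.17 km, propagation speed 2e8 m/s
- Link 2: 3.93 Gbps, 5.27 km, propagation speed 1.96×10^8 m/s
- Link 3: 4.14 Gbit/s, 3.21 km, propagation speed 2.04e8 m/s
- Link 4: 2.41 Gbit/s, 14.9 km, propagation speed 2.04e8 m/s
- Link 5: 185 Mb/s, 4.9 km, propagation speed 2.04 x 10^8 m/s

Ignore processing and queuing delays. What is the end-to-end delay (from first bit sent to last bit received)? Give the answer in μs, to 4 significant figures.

205.0 μs

L = 512 × 8 = 4096 bits.
Transmission delays (L/R per hop): 3.56174, 1.04224, 0.989372, 1.69959, 22.1405 μs; sum = 29.4335 μs.
Propagation delays (d/s per hop): 35.85, 26.8878, 15.7353, 73.0392, 24.0196 μs; sum = 175.532 μs.
End-to-end = 205.0 μs.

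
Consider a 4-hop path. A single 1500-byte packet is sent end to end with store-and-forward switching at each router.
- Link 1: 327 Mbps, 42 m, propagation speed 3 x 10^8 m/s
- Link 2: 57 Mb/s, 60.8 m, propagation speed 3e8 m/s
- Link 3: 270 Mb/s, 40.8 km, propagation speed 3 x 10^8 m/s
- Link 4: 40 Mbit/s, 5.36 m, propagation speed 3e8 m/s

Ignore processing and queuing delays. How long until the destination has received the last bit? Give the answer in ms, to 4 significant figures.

0.7280 ms

L = 1500 × 8 = 12000 bits.
Transmission delays (L/R per hop): 0.0366972, 0.210526, 0.0444444, 0.3 ms; sum = 0.591668 ms.
Propagation delays (d/s per hop): 0.00014, 0.000202667, 0.136, 1.78667e-05 ms; sum = 0.136361 ms.
End-to-end = 0.7280 ms.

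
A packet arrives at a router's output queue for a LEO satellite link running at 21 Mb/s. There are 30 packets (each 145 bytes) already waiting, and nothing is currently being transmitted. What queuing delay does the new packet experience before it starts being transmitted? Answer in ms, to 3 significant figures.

1.66 ms

Each queued packet: L/R = 1160/21000000 = 0.0552381 ms.
30 queued → 1.65714 ms.
Queuing delay = 1.66 ms.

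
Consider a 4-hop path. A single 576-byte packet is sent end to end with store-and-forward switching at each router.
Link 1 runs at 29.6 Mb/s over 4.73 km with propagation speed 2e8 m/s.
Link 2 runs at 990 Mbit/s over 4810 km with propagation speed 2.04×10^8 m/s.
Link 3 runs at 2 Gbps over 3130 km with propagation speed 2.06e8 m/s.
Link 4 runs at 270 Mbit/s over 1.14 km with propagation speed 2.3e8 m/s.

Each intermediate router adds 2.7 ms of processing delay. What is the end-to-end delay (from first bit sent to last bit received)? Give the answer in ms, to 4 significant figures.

47.08 ms

L = 576 × 8 = 4608 bits.
Transmission delays (L/R per hop): 0.155676, 0.00465455, 0.002304, 0.0170667 ms; sum = 0.179701 ms.
Propagation delays (d/s per hop): 0.02365, 23.5784, 15.1942, 0.00495652 ms; sum = 38.8012 ms.
Processing at 3 router(s): 3 × 2.7 ms = 8.1 ms.
End-to-end = 47.08 ms.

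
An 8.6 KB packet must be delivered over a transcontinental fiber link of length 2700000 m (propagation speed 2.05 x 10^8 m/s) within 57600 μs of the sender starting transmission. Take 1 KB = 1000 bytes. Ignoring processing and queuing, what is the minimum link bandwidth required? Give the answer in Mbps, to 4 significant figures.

1.549 Mbps

L = 68800 bits.
Propagation delay = 2700000 / 2.05e+08 = 13170.7 μs.
Transmission budget = 57600 − 13170.7 = 44429.3 μs.
R ≥ L / t_tx = 68800 bits / 0.0444293 s = 1.549 Mbps.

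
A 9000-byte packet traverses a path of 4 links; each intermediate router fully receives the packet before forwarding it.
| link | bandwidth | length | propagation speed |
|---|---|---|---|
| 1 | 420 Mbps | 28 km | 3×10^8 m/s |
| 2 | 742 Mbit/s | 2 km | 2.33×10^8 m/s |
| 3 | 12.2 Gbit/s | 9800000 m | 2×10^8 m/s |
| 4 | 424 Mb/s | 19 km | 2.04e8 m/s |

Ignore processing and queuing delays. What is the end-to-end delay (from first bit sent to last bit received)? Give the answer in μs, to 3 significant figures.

49600 μs

L = 9000 × 8 = 72000 bits.
Transmission delays (L/R per hop): 171.429, 97.035, 5.90164, 169.811 μs; sum = 444.177 μs.
Propagation delays (d/s per hop): 93.3333, 8.58369, 49000, 93.1373 μs; sum = 49195.1 μs.
End-to-end = 49600 μs.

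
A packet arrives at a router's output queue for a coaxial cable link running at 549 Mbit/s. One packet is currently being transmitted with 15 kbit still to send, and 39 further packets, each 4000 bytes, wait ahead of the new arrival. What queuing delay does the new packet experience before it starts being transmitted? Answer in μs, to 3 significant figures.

Each queued packet: L/R = 32000/549000000 = 58.2878 μs.
39 queued → 2273.22 μs.
Plus remaining 15000 bits of current packet: 27.3224 μs.
Queuing delay = 2300 μs.

2300 μs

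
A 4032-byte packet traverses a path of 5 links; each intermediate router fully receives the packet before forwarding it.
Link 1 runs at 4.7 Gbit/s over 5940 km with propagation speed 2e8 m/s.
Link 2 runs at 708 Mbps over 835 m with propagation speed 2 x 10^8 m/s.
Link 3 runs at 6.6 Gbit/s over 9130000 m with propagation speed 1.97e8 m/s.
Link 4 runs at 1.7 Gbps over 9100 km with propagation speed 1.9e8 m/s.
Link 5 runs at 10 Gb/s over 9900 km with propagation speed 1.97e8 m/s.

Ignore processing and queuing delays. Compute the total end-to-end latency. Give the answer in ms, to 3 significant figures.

L = 4032 × 8 = 32256 bits.
Transmission delays (L/R per hop): 0.00686298, 0.0455593, 0.00488727, 0.0189741, 0.0032256 ms; sum = 0.0795093 ms.
Propagation delays (d/s per hop): 29.7, 0.004175, 46.3452, 47.8947, 50.2538 ms; sum = 174.198 ms.
End-to-end = 174 ms.

174 ms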